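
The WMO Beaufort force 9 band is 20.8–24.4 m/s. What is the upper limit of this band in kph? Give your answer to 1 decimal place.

20.8–24.4 m/s × 3.6 = 74.9–87.8 km/h.

87.8 km/h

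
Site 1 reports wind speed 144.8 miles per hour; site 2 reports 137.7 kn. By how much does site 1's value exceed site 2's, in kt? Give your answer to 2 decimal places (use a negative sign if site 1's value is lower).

site 1: 144.8 mph = 125.8278 kt.
Difference: 125.8278 − 137.7000 = -11.87 kt.

-11.87 kt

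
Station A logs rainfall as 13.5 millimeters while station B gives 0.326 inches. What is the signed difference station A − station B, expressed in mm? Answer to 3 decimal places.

station B: 0.326 in = 8.28040 mm.
Difference: 13.50000 − 8.28040 = 5.220 mm.

5.220 mm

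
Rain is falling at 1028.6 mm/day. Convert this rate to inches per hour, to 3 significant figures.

1028.6 mm/day × 0.0393701 in/mm × 0.0416667 day/hour = 1.69 in/hour.

1.69 in/hour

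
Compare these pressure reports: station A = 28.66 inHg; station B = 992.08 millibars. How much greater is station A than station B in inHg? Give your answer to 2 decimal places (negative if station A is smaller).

station B: 992.08 mb = 29.2961 inHg.
Difference: 28.6600 − 29.2961 = -0.64 inHg.

-0.64 inHg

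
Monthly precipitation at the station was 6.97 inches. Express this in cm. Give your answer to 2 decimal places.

17.70 cm

1 in = 2.54 cm, so 6.97 × 2.54 = 17.70 cm.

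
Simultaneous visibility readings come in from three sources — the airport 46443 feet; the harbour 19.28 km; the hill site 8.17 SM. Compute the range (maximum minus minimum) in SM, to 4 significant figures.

3.810 SM

the airport: 46443 ft = 8.79602 SM.
the harbour: 19.28 km = 11.98004 SM.
Spread: 11.98004 − 8.17000 = 3.810 SM.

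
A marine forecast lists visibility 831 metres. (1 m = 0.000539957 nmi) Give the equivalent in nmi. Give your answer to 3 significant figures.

0.449 nmi

1 m = 0.000539957 nmi, so 831 × 0.000539957 = 0.449 nmi.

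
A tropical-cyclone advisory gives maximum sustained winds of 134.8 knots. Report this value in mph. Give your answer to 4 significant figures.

1 kt = 1.15078 mph, so 134.8 × 1.15078 = 155.1 mph.

155.1 mph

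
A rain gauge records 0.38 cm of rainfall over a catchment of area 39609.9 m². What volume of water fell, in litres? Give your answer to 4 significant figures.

150500 litres

Depth: 0.38 cm × 10 = 3.8 mm.
1 mm over 1 m² is 1 L, so volume = 3.8 × 39609.9 = 150517.62 L ≈ 150500 L.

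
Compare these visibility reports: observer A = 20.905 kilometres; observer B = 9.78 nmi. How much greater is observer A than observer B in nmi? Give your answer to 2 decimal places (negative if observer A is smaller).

observer A: 20.905 km = 11.2878 nmi.
Difference: 11.2878 − 9.7800 = 1.51 nmi.

1.51 nmi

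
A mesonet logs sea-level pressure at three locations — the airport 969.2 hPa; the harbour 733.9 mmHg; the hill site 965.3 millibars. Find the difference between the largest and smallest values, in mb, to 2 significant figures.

13 mb

the airport: 969.2 hPa = 969.20 mb.
the harbour: 733.9 mmHg = 978.45 mb.
Spread: 978.45 − 965.30 = 13 mb.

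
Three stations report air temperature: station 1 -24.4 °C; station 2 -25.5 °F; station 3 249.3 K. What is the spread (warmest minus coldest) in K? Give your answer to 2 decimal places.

8.09 K

station 2: -25.5 °F = -31.944 °C.
station 3: 249.3 K = -23.850 °C.
Spread: (-23.850) − (-31.944) = 8.094 °C.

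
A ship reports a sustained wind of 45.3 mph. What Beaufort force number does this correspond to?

Beaufort force 8

45.3 mph = 20.3 m/s, which is Beaufort 8 (gale, 17.2–20.7 m/s).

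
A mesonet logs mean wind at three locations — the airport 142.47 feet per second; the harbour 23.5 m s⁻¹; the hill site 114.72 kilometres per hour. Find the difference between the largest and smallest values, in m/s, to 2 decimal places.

the airport: 142.47 ft/s = 43.4249 m/s.
the hill site: 114.72 km/h = 31.8667 m/s.
Spread: 43.4249 − 23.5000 = 19.92 m/s.

19.92 m/s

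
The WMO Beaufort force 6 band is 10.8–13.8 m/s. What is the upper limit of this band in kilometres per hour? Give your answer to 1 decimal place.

10.8–13.8 m/s × 3.6 = 38.9–49.7 km/h.

49.7 km/h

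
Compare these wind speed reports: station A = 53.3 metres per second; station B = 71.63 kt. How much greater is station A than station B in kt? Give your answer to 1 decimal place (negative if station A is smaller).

station A: 53.3 m/s = 103.607 kt.
Difference: 103.607 − 71.630 = 32.0 kt.

32.0 kt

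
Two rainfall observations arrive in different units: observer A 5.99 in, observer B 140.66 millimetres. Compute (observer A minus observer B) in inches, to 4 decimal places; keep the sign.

0.4522 in

observer B: 140.66 mm = 5.537795 in.
Difference: 5.990000 − 5.537795 = 0.4522 in.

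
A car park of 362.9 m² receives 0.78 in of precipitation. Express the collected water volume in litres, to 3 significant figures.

Depth: 0.78 in × 25.4 = 19.812 mm.
1 mm over 1 m² is 1 L, so volume = 19.812 × 362.9 = 7189.7748 L ≈ 7190 L.

7190 litres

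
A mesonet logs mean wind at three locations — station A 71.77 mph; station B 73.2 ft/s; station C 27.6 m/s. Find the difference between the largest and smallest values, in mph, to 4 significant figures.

21.86 mph

station B: 73.2 ft/s = 49.9091 mph.
station C: 27.6 m/s = 61.7394 mph.
Spread: 71.7700 − 49.9091 = 21.86 mph.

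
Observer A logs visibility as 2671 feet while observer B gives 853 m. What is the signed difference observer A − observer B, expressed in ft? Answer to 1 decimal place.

observer B: 853 m = 2798.556 ft.
Difference: 2671.000 − 2798.556 = -127.6 ft.

-127.6 ft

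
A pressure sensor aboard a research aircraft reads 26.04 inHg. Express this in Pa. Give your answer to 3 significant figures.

1 inHg = 3386.39 Pa, so 26.04 × 3386.39 = 88200 Pa.

88200 Pa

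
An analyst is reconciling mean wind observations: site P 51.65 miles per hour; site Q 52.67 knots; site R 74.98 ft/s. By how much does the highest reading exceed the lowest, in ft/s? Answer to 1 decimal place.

site P: 51.65 mph = 75.753 ft/s.
site Q: 52.67 kt = 88.897 ft/s.
Spread: 88.897 − 74.980 = 13.9 ft/s.

13.9 ft/s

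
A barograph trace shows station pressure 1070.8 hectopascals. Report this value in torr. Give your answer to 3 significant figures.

803 mmHg

1 hPa = 0.750062 mmHg, so 1070.8 × 0.750062 = 803 mmHg.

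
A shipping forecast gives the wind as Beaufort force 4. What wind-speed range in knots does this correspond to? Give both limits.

11 to 16 kt

Beaufort 4 (moderate breeze) spans 11–16 knots.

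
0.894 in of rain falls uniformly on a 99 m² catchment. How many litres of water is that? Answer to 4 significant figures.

Depth: 0.894 in × 25.4 = 22.7076 mm.
1 mm over 1 m² is 1 L, so volume = 22.7076 × 99 = 2248.0524 L ≈ 2248 L.

2248 litres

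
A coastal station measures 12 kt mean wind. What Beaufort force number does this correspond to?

12 kt lies in the Beaufort 4 band (moderate breeze, 11–16 kt).

Beaufort force 4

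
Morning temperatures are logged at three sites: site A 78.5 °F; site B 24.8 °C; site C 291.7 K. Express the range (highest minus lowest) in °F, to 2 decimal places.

site A: 78.5 °F = 25.833 °C.
site C: 291.7 K = 18.550 °C.
Spread: 25.833 − 18.550 = 7.283 °C = 13.11 °F.

13.11 °F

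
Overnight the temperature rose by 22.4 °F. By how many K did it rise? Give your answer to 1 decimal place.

12.4 K

For a temperature change the 32° offset cancels: ΔK = 22.4 × 0.5556 = 12.4 K.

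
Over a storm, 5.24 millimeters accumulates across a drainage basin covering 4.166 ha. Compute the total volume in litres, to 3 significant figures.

Area: 4.166 ha = 41660 m².
1 mm over 1 m² is 1 L, so volume = 5.24 × 41660 = 218298.4 L ≈ 218000 L.

218000 litres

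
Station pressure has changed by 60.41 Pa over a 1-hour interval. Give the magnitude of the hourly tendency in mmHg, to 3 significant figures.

0.453 mmHg per hour

60.41 Pa / 1 h × 0.00750062 mmHg/Pa = 0.453 mmHg/h.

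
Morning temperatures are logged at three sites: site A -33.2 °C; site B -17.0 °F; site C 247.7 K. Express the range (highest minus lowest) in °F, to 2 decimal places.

site B: -17.0 °F = -27.222 °C.
site C: 247.7 K = -25.450 °C.
Spread: (-25.450) − (-33.200) = 7.750 °C = 13.95 °F.

13.95 °F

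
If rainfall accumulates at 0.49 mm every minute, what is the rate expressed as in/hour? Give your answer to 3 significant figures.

1.16 in/hour

0.49 mm/minute × 0.0393701 in/mm × 60 minute/hour = 1.16 in/hour.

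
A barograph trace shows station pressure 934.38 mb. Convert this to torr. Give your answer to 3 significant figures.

1 mb = 0.750062 mmHg, so 934.38 × 0.750062 = 701 mmHg.

701 mmHg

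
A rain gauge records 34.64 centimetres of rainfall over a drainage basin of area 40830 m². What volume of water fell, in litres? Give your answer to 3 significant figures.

14100000 litres

Depth: 34.64 cm × 10 = 346.4 mm.
1 mm over 1 m² is 1 L, so volume = 346.4 × 40830 = 14143512 L ≈ 14100000 L.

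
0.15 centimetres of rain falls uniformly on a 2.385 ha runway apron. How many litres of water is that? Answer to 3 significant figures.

35800 litres

Depth: 0.15 cm × 10 = 1.5 mm.
Area: 2.385 ha = 23850 m².
1 mm over 1 m² is 1 L, so volume = 1.5 × 23850 = 35775 L ≈ 35800 L.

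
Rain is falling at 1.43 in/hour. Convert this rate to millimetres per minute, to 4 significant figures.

0.6054 mm/minute

1.43 in/hour × 25.4 mm/in × 0.0166667 hour/minute = 0.6054 mm/minute.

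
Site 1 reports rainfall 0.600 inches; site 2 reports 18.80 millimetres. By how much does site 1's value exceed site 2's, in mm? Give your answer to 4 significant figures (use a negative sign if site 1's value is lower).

-3.560 mm

site 1: 0.600 in = 15.24000 mm.
Difference: 15.24000 − 18.80000 = -3.560 mm.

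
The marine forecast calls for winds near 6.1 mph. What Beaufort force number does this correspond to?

Beaufort force 2

6.1 mph = 2.7 m/s, which is Beaufort 2 (light breeze, 1.6–3.3 m/s).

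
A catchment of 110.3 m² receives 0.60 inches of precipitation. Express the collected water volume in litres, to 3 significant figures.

1680 litres

Depth: 0.60 in × 25.4 = 15.24 mm.
1 mm over 1 m² is 1 L, so volume = 15.24 × 110.3 = 1680.972 L ≈ 1680 L.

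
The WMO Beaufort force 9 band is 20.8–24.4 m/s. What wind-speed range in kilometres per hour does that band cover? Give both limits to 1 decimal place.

20.8–24.4 m/s × 3.6 = 74.9–87.8 km/h.

74.9 to 87.8 km/h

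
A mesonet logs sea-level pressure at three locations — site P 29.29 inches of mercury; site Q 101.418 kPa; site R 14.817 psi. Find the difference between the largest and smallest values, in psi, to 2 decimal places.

site P: 29.29 inHg = 14.3859 psi.
site Q: 101.418 kPa = 14.7094 psi.
Spread: 14.8170 − 14.3859 = 0.43 psi.

0.43 psi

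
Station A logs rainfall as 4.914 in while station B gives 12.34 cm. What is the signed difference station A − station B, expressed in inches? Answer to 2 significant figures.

0.056 in

station B: 12.34 cm = 4.85827 in.
Difference: 4.91400 − 4.85827 = 0.056 in.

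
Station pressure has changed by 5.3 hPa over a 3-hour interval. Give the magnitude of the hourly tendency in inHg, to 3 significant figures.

0.0522 inHg per hour

5.3 hPa / 3 h × 0.02953 inHg/hPa = 0.0522 inHg/h.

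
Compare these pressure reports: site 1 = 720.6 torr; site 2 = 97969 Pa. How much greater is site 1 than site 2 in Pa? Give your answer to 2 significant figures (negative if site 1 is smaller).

site 1: 720.6 mmHg = 96072.11 Pa.
Difference: 96072.11 − 97969.00 = -1900 Pa.

-1900 Pa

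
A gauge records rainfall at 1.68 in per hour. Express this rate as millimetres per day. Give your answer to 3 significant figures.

1.68 in/hour × 25.4 mm/in × 24 hour/day = 1020 mm/day.

1020 mm/day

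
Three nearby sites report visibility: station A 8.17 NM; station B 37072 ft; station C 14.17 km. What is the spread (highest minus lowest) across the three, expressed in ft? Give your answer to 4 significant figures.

station A: 8.17 nmi = 49641.86 ft.
station C: 14.17 km = 46489.50 ft.
Spread: 49641.86 − 37072.00 = 12570 ft.

12570 ft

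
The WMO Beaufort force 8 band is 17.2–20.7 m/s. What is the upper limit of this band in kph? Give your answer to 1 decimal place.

17.2–20.7 m/s × 3.6 = 61.9–74.5 km/h.

74.5 km/h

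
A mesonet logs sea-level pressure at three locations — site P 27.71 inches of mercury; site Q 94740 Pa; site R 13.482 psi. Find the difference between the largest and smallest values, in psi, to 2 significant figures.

site P: 27.71 inHg = 13.6099 psi.
site Q: 94740 Pa = 13.7409 psi.
Spread: 13.7409 − 13.4820 = 0.26 psi.

0.26 psi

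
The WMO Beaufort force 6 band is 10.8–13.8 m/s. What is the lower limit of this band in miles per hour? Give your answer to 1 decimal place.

10.8–13.8 m/s × 2.237 = 24.2–30.9 mph.

24.2 mph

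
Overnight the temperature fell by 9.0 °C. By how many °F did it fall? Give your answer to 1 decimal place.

Converting a difference, only the 9/5 scale factor applies: Δ°F = 9.0 × 1.8 = 16.2 °F.

16.2 °F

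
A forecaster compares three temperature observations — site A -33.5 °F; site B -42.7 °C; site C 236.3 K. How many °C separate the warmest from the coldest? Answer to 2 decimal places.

site A: -33.5 °F = -36.389 °C.
site C: 236.3 K = -36.850 °C.
Spread: (-36.389) − (-42.700) = 6.311 °C.

6.31 °C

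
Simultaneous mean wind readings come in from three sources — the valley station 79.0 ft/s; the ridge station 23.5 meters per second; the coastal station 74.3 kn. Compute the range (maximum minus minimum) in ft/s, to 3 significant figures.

the ridge station: 23.5 m/s = 77.100 ft/s.
the coastal station: 74.3 kt = 125.404 ft/s.
Spread: 125.404 − 77.100 = 48.3 ft/s.

48.3 ft/s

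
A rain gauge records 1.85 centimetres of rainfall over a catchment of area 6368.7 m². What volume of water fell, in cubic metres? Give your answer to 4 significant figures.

Depth: 1.85 cm × 10 = 18.5 mm.
1 mm over 1 m² is 1 L, so volume = 18.5 × 6368.7 = 117820.95 L = 117.8 m³.

117.8 cubic metres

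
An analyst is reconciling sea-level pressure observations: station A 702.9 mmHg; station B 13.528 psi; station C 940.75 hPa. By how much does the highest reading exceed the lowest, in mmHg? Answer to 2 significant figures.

6.0 mmHg

station B: 13.528 psi = 699.600 mmHg.
station C: 940.75 hPa = 705.620 mmHg.
Spread: 705.620 − 699.600 = 6.0 mmHg.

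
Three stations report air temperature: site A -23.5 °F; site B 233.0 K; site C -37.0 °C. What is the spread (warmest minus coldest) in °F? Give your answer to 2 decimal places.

16.77 °F

site A: -23.5 °F = -30.833 °C.
site B: 233.0 K = -40.150 °C.
Spread: (-30.833) − (-40.150) = 9.317 °C = 16.77 °F.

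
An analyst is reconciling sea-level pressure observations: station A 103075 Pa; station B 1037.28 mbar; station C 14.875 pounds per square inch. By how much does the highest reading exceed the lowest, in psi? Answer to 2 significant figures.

0.17 psi

station A: 103075 Pa = 14.9498 psi.
station B: 1037.28 mb = 15.0445 psi.
Spread: 15.0445 − 14.8750 = 0.17 psi.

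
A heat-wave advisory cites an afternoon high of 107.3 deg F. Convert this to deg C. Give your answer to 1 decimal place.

°C = (°F − 32) × 5/9 = (107.3 − 32) / 1.8 = 41.8 °C.

41.8 °C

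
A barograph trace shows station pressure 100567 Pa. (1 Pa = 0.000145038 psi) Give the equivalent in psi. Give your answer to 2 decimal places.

1 Pa = 0.000145038 psi, so 100567 × 0.000145038 = 14.59 psi.

14.59 psi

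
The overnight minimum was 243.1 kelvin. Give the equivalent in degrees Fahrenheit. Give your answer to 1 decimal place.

-22.1 °F

First to °C: -30.05 °C.
Then to °F: -22.1 °F.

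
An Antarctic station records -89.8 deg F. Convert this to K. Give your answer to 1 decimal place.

First to °C: -67.67 °C.
Then to K: 205.5 K.

205.5 K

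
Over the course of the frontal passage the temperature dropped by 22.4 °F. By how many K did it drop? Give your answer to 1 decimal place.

For a temperature change the 32° offset cancels: ΔK = 22.4 × 0.5556 = 12.4 K.

12.4 K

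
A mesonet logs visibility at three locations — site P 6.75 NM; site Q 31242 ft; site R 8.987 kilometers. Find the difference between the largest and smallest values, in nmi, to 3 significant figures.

1.90 nmi

site Q: 31242 ft = 5.1418 nmi.
site R: 8.987 km = 4.8526 nmi.
Spread: 6.7500 − 4.8526 = 1.90 nmi.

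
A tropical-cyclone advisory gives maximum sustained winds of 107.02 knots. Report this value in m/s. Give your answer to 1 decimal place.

55.1 m/s

1 kt = 0.514444 m/s, so 107.02 × 0.514444 = 55.1 m/s.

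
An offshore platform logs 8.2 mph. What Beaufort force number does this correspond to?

8.2 mph = 3.7 m/s, which is Beaufort 3 (gentle breeze, 3.4–5.4 m/s).

Beaufort force 3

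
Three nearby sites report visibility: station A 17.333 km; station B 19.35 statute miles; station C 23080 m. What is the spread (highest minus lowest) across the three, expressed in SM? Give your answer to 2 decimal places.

station A: 17.333 km = 10.7702 SM.
station C: 23080 m = 14.3412 SM.
Spread: 19.3500 − 10.7702 = 8.58 SM.

8.58 SM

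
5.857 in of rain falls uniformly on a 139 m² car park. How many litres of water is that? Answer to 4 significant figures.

Depth: 5.857 in × 25.4 = 148.7678 mm.
1 mm over 1 m² is 1 L, so volume = 148.7678 × 139 = 20678.724 L ≈ 20680 L.

20680 litres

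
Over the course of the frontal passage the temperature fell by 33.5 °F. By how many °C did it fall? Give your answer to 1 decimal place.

18.6 °C

For a temperature change the 32° offset cancels: Δ°C = 33.5 × 0.5556 = 18.6 °C.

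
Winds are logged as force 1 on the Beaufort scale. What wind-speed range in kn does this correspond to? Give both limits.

1 to 3 kt

Beaufort 1 (light air) spans 1–3 knots.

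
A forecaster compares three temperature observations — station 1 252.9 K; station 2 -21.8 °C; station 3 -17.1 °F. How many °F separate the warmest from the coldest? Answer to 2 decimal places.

station 1: 252.9 K = -20.250 °C.
station 3: -17.1 °F = -27.278 °C.
Spread: (-20.250) − (-27.278) = 7.028 °C = 12.65 °F.

12.65 °F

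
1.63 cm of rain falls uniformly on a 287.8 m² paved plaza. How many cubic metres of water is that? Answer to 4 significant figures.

4.691 cubic metres

Depth: 1.63 cm × 10 = 16.3 mm.
1 mm over 1 m² is 1 L, so volume = 16.3 × 287.8 = 4691.14 L = 4.691 m³.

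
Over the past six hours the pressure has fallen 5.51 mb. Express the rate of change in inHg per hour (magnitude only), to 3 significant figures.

5.51 mb / 6 h × 0.02953 inHg/mb = 0.0271 inHg/h.

0.0271 inHg per hour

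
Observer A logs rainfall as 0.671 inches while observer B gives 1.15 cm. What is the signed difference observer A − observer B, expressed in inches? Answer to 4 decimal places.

0.2182 in

observer B: 1.15 cm = 0.452756 in.
Difference: 0.671000 − 0.452756 = 0.2182 in.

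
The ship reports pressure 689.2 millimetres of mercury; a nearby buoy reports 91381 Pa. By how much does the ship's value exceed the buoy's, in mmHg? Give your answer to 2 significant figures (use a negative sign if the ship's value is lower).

3.8 mmHg

the buoy: 91381 Pa = 685.414 mmHg.
Difference: 689.200 − 685.414 = 3.8 mmHg.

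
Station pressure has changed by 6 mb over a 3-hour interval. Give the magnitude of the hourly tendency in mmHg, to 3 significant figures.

1.50 mmHg per hour

6 mb / 3 h × 0.750062 mmHg/mb = 1.50 mmHg/h.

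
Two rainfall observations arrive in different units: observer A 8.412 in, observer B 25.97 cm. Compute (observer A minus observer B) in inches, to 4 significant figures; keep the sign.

-1.812 in

observer B: 25.97 cm = 10.22441 in.
Difference: 8.41200 − 10.22441 = -1.812 in.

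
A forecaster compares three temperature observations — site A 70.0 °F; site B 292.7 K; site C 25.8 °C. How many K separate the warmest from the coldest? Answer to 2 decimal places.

site A: 70.0 °F = 21.111 °C.
site B: 292.7 K = 19.550 °C.
Spread: 25.800 − 19.550 = 6.250 °C.

6.25 K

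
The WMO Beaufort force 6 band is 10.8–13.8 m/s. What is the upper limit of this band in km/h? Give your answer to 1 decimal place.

10.8–13.8 m/s × 3.6 = 38.9–49.7 km/h.

49.7 km/h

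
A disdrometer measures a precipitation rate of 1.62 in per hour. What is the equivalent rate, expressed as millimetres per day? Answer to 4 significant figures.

987.6 mm/day

1.62 in/hour × 25.4 mm/in × 24 hour/day = 987.6 mm/day.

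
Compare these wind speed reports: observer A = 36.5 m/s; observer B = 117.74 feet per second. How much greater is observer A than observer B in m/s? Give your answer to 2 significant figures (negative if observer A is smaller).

observer B: 117.74 ft/s = 35.8872 m/s.
Difference: 36.5000 − 35.8872 = 0.61 m/s.

0.61 m/s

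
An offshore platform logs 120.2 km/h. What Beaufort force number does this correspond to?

120.2 km/h = 33.4 m/s, which is Beaufort 12 (hurricane force, ≥32.7 m/s).

Beaufort force 12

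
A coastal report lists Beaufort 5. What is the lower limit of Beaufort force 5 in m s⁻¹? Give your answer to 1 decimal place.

8.0 m/s

Beaufort 5 (fresh breeze) spans 8.0–10.7 m/s.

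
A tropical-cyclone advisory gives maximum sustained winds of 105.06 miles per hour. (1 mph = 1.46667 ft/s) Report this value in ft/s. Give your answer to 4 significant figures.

1 mph = 1.46667 ft/s, so 105.06 × 1.46667 = 154.1 ft/s.

154.1 ft/s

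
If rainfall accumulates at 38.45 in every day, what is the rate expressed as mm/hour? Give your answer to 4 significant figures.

38.45 in/day × 25.4 mm/in × 0.0416667 day/hour = 40.69 mm/hour.

40.69 mm/hour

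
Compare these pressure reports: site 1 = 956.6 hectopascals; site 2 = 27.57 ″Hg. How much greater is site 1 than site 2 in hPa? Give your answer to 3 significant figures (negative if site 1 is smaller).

23.0 hPa

site 2: 27.57 inHg = 933.627 hPa.
Difference: 956.600 − 933.627 = 23.0 hPa.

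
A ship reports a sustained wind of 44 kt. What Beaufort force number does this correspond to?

44 kt lies in the Beaufort 9 band (strong gale, 41–47 kt).

Beaufort force 9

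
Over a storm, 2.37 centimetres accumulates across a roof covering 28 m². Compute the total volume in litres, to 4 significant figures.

663.6 litres

Depth: 2.37 cm × 10 = 23.7 mm.
1 mm over 1 m² is 1 L, so volume = 23.7 × 28 = 663.6 L.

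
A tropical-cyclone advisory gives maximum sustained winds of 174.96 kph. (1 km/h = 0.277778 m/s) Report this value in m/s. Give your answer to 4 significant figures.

48.60 m/s

1 km/h = 0.277778 m/s, so 174.96 × 0.277778 = 48.60 m/s.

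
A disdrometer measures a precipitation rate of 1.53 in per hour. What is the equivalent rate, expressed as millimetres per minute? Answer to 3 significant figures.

0.648 mm/minute

1.53 in/hour × 25.4 mm/in × 0.0166667 hour/minute = 0.648 mm/minute.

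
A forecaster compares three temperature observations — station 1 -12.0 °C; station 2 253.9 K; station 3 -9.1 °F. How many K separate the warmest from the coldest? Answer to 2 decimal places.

station 2: 253.9 K = -19.250 °C.
station 3: -9.1 °F = -22.833 °C.
Spread: (-12.000) − (-22.833) = 10.833 °C.

10.83 K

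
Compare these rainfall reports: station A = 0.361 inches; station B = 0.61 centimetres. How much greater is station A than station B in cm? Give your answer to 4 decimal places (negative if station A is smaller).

station A: 0.361 in = 0.916940 cm.
Difference: 0.916940 − 0.610000 = 0.3069 cm.

0.3069 cm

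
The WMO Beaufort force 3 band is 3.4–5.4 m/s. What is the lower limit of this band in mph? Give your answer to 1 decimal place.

7.6 mph

3.4–5.4 m/s × 2.237 = 7.6–12.1 mph.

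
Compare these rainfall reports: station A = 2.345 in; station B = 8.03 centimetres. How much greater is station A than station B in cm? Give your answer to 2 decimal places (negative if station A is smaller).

-2.07 cm

station A: 2.345 in = 5.9563 cm.
Difference: 5.9563 − 8.0300 = -2.07 cm.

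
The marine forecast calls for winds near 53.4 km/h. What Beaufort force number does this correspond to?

53.4 km/h = 14.8 m/s, which is Beaufort 7 (near gale, 13.9–17.1 m/s).

Beaufort force 7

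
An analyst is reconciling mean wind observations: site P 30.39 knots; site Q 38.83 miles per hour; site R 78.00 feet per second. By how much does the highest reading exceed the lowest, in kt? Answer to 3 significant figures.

15.8 kt

site Q: 38.83 mph = 33.742 kt.
site R: 78.00 ft/s = 46.214 kt.
Spread: 46.214 − 30.390 = 15.8 kt.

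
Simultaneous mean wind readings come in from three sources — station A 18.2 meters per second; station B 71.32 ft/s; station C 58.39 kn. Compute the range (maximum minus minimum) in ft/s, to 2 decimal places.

38.84 ft/s

station A: 18.2 m/s = 59.7113 ft/s.
station C: 58.39 kt = 98.5512 ft/s.
Spread: 98.5512 − 59.7113 = 38.84 ft/s.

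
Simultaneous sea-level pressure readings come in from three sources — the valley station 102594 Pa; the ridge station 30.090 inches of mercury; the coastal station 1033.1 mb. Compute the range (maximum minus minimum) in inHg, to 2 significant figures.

0.42 inHg

the valley station: 102594 Pa = 30.2960 inHg.
the coastal station: 1033.1 mb = 30.5074 inHg.
Spread: 30.5074 − 30.0900 = 0.42 inHg.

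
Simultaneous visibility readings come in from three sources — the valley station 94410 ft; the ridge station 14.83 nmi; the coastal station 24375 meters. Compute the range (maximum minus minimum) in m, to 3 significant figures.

the valley station: 94410 ft = 28776.17 m.
the ridge station: 14.83 nmi = 27465.16 m.
Spread: 28776.17 − 24375.00 = 4400 m.

4400 m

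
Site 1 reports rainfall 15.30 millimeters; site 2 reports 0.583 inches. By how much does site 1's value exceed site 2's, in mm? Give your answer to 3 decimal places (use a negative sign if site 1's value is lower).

0.492 mm

site 2: 0.583 in = 14.80820 mm.
Difference: 15.30000 − 14.80820 = 0.492 mm.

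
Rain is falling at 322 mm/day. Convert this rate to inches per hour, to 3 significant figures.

0.528 in/hour

322 mm/day × 0.0393701 in/mm × 0.0416667 day/hour = 0.528 in/hour.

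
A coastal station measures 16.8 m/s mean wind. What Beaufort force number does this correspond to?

16.8 m/s lies in the Beaufort 7 band (near gale, 13.9–17.1 m/s).

Beaufort force 7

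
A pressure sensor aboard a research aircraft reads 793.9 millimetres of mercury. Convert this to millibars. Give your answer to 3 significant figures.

1060 mb

1 mmHg = 1.33322 mb, so 793.9 × 1.33322 = 1060 mb.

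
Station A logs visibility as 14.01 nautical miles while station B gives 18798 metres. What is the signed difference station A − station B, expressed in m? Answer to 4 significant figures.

station A: 14.01 nmi = 25946.52 m.
Difference: 25946.52 − 18798.00 = 7149 m.

7149 m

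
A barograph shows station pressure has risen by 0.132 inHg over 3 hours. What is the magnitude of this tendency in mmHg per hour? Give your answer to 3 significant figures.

0.132 inHg / 3 h × 25.4 mmHg/inHg = 1.12 mmHg/h.

1.12 mmHg per hour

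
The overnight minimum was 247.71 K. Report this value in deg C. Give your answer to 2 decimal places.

°C = 247.71 − 273.15 = -25.44 °C.

-25.44 °C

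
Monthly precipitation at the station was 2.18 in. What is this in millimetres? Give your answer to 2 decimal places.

55.37 mm

1 in = 25.4 mm, so 2.18 × 25.4 = 55.37 mm.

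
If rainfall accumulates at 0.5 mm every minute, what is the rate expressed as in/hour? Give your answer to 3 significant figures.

0.5 mm/minute × 0.0393701 in/mm × 60 minute/hour = 1.18 in/hour.

1.18 in/hour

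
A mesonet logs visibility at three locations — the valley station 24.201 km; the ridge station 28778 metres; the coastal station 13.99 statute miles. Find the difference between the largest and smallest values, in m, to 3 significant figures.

the valley station: 24.201 km = 24201.00 m.
the coastal station: 13.99 SM = 22514.72 m.
Spread: 28778.00 − 22514.72 = 6260 m.

6260 m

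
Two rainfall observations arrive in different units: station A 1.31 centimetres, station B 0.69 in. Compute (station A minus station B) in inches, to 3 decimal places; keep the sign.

station A: 1.31 cm = 0.51575 in.
Difference: 0.51575 − 0.69000 = -0.174 in.

-0.174 in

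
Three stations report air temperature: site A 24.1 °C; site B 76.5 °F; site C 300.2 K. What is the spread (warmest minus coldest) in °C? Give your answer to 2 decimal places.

2.95 °C

site B: 76.5 °F = 24.722 °C.
site C: 300.2 K = 27.050 °C.
Spread: 27.050 − 24.100 = 2.950 °C.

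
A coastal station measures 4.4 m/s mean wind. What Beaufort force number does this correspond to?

4.4 m/s lies in the Beaufort 3 band (gentle breeze, 3.4–5.4 m/s).

Beaufort force 3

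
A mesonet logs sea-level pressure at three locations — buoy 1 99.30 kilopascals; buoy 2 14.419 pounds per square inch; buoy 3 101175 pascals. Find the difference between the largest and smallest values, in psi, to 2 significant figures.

0.27 psi

buoy 1: 99.30 kPa = 14.4022 psi.
buoy 3: 101175 Pa = 14.6742 psi.
Spread: 14.6742 − 14.4022 = 0.27 psi.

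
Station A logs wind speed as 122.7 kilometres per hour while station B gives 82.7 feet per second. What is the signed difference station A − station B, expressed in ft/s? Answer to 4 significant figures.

29.12 ft/s

station A: 122.7 km/h = 111.8220 ft/s.
Difference: 111.8220 − 82.7000 = 29.12 ft/s.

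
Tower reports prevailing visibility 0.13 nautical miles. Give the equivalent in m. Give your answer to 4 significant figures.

240.8 m

1 nmi = 1852 m, so 0.13 × 1852 = 240.8 m.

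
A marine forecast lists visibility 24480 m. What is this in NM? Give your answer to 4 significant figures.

13.22 nmi

1 m = 0.000539957 nmi, so 24480 × 0.000539957 = 13.22 nmi.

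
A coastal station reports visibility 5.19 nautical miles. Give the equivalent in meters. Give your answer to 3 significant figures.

9610 m

1 nmi = 1852 m, so 5.19 × 1852 = 9610 m.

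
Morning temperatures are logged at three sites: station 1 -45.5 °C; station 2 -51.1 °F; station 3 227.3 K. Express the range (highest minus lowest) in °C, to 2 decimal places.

station 2: -51.1 °F = -46.167 °C.
station 3: 227.3 K = -45.850 °C.
Spread: (-45.500) − (-46.167) = 0.667 °C.

0.67 °C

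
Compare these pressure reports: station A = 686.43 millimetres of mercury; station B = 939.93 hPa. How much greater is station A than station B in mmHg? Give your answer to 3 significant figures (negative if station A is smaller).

station B: 939.93 hPa = 705.005 mmHg.
Difference: 686.430 − 705.005 = -18.6 mmHg.

-18.6 mmHg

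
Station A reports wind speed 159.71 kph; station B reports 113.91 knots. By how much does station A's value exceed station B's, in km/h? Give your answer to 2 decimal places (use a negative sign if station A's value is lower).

station B: 113.91 kt = 210.9613 km/h.
Difference: 159.7100 − 210.9613 = -51.25 km/h.

-51.25 km/h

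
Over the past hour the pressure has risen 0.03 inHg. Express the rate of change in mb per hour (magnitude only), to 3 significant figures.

1.02 mb per hour

0.03 inHg / 1 h × 33.8639 mb/inHg = 1.02 mb/h.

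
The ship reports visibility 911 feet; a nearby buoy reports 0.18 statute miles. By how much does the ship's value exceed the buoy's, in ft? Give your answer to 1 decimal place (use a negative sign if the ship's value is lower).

the buoy: 0.18 SM = 950.400 ft.
Difference: 911.000 − 950.400 = -39.4 ft.

-39.4 ft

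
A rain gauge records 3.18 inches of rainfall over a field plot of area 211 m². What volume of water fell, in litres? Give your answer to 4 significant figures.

17040 litres

Depth: 3.18 in × 25.4 = 80.772 mm.
1 mm over 1 m² is 1 L, so volume = 80.772 × 211 = 17042.892 L ≈ 17040 L.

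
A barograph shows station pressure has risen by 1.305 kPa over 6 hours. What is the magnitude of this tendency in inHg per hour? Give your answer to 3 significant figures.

0.0642 inHg per hour

1.305 kPa / 6 h × 0.2953 inHg/kPa = 0.0642 inHg/h.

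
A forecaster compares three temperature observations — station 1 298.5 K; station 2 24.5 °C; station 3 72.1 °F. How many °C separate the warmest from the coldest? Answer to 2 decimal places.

3.07 °C

station 1: 298.5 K = 25.350 °C.
station 3: 72.1 °F = 22.278 °C.
Spread: 25.350 − 22.278 = 3.072 °C.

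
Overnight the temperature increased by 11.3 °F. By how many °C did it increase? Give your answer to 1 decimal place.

6.3 °C

A change of 1 °C equals a change of 1.8 °F: Δ°C = 11.3 × 0.5556 = 6.3 °C.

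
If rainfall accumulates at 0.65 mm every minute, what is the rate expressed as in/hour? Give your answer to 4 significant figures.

0.65 mm/minute × 0.0393701 in/mm × 60 minute/hour = 1.535 in/hour.

1.535 in/hour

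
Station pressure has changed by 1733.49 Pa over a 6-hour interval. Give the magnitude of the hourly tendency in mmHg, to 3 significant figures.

1733.49 Pa / 6 h × 0.00750062 mmHg/Pa = 2.17 mmHg/h.

2.17 mmHg per hour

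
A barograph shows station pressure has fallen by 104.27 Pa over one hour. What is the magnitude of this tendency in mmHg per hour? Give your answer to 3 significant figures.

0.782 mmHg per hour

104.27 Pa / 1 h × 0.00750062 mmHg/Pa = 0.782 mmHg/h.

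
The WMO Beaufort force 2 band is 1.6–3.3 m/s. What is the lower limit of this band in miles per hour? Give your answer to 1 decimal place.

1.6–3.3 m/s × 2.237 = 3.6–7.4 mph.

3.6 mph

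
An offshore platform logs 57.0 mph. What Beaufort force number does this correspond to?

57.0 mph = 25.5 m/s, which is Beaufort 10 (storm, 24.5–28.4 m/s).

Beaufort force 10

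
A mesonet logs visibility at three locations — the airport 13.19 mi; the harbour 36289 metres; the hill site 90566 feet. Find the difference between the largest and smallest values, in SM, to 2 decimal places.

9.36 SM

the harbour: 36289 m = 22.5489 SM.
the hill site: 90566 ft = 17.1527 SM.
Spread: 22.5489 − 13.1900 = 9.36 SM.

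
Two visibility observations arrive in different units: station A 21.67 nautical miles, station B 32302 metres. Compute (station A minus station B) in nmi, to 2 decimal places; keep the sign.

station B: 32302 m = 17.4417 nmi.
Difference: 21.6700 − 17.4417 = 4.23 nmi.

4.23 nmi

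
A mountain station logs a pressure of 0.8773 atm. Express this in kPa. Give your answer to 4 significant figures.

88.89 kPa

1 atm = 101.325 kPa, so 0.8773 × 101.325 = 88.89 kPa.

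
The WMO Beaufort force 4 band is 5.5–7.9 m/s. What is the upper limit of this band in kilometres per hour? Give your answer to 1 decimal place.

28.4 km/h

5.5–7.9 m/s × 3.6 = 19.8–28.4 km/h.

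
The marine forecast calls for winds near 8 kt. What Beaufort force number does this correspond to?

8 kt lies in the Beaufort 3 band (gentle breeze, 7–10 kt).

Beaufort force 3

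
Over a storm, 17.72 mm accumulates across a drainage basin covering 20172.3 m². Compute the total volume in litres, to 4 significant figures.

357500 litres

1 mm over 1 m² is 1 L, so volume = 17.72 × 20172.3 = 357453.16 L ≈ 357500 L.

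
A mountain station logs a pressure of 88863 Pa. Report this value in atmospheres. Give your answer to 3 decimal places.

1 Pa = 9.86923e-06 atm, so 88863 × 9.86923e-06 = 0.877 atm.

0.877 atm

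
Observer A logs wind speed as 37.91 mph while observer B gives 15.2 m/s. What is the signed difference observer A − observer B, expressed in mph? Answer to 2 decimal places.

3.91 mph

observer B: 15.2 m/s = 34.0014 mph.
Difference: 37.9100 − 34.0014 = 3.91 mph.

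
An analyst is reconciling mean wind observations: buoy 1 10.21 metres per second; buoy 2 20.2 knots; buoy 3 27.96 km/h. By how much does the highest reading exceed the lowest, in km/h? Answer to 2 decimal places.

9.45 km/h

buoy 1: 10.21 m/s = 36.7560 km/h.
buoy 2: 20.2 kt = 37.4104 km/h.
Spread: 37.4104 − 27.9600 = 9.45 km/h.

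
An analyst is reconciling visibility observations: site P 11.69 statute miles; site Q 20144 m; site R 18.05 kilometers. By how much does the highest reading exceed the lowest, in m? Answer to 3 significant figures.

2090 m

site P: 11.69 SM = 18813.23 m.
site R: 18.05 km = 18050.00 m.
Spread: 20144.00 − 18050.00 = 2090 m.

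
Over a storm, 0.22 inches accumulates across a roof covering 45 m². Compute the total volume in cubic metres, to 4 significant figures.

Depth: 0.22 in × 25.4 = 5.588 mm.
1 mm over 1 m² is 1 L, so volume = 5.588 × 45 = 251.46 L = 0.2515 m³.

0.2515 cubic metres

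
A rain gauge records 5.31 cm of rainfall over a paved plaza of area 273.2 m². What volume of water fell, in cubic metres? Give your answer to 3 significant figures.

14.5 cubic metres

Depth: 5.31 cm × 10 = 53.1 mm.
1 mm over 1 m² is 1 L, so volume = 53.1 × 273.2 = 14506.92 L = 14.5 m³.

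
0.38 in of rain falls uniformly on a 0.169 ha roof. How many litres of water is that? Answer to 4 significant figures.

Depth: 0.38 in × 25.4 = 9.652 mm.
Area: 0.169 ha = 1690 m².
1 mm over 1 m² is 1 L, so volume = 9.652 × 1690 = 16311.88 L ≈ 16310 L.

16310 litres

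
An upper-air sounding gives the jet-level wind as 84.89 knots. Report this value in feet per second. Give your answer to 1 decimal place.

1 kt = 1.68781 ft/s, so 84.89 × 1.68781 = 143.3 ft/s.

143.3 ft/s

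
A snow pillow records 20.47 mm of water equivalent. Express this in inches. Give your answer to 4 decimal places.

0.8059 in

1 mm = 0.0393701 in, so 20.47 × 0.0393701 = 0.8059 in.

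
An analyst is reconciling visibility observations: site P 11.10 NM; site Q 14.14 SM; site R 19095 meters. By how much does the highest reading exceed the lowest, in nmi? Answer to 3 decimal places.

1.977 nmi

site Q: 14.14 SM = 12.28732 nmi.
site R: 19095 m = 10.31048 nmi.
Spread: 12.28732 − 10.31048 = 1.977 nmi.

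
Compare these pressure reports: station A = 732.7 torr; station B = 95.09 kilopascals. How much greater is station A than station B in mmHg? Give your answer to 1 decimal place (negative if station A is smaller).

19.5 mmHg

station B: 95.09 kPa = 713.234 mmHg.
Difference: 732.700 − 713.234 = 19.5 mmHg.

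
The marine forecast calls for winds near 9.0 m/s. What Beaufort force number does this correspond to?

Beaufort force 5

9.0 m/s lies in the Beaufort 5 band (fresh breeze, 8.0–10.7 m/s).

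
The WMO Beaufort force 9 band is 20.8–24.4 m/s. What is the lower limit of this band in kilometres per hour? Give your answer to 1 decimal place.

74.9 km/h

20.8–24.4 m/s × 3.6 = 74.9–87.8 km/h.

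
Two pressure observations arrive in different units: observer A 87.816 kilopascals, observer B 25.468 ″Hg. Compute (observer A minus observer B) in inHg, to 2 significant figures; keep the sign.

0.46 inHg

observer A: 87.816 kPa = 25.9320 inHg.
Difference: 25.9320 − 25.4680 = 0.46 inHg.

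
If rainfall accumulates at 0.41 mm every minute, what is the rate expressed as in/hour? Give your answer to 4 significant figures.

0.9685 in/hour

0.41 mm/minute × 0.0393701 in/mm × 60 minute/hour = 0.9685 in/hour.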